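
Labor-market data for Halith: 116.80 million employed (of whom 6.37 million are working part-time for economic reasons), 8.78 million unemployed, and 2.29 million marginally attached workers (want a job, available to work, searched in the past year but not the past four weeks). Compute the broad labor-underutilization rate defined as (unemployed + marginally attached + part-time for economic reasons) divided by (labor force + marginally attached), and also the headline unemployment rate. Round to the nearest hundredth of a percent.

Labor force = 116.80 + 8.78 = 125.58 million.
Numerator = 8.78 + 2.29 + 6.37 = 17.44 million.
Denominator = 125.58 + 2.29 = 127.87 million.
Broad rate = 17.44 / 127.87 = 13.64%.
Headline unemployment rate = 8.78 / 125.58 = 6.99%.

Broad underutilization rate ≈ 13.64%; headline unemployment rate ≈ 6.99%.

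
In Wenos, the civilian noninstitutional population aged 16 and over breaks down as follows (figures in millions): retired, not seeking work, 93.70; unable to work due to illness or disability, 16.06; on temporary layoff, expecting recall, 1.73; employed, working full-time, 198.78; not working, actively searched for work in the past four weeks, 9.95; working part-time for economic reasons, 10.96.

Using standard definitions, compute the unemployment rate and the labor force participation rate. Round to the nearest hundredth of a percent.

Unemployment rate ≈ 5.28%; labor force participation rate ≈ 66.86%.

Employed = 198.78 + 10.96 = 209.74 million (anyone who worked, including part-time for economic reasons, counts as employed).
Unemployed = 1.73 + 9.95 = 11.68 million (jobless and actively searching, or on temporary layoff).
Labor force = 209.74 + 11.68 = 221.42 million.
Not in labor force = 93.70 + 16.06 = 109.76 million (those not working and not actively searching are outside the labor force).
Civilian working-age population = 221.42 + 109.76 = 331.18 million.
Unemployment rate = 11.68 / 221.42 = 5.28%.
Labor force participation rate = 221.42 / 331.18 = 66.86%.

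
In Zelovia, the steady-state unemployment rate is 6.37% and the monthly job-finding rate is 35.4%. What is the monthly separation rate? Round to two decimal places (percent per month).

Separation rate ≈ 2.41% per month.

From u* = s/(s+f): s = u·f/(1−u).
s = 0.0637 × 35.4 / (1 − 0.0637) = 2.2550 / 0.9363 ≈ 2.41% per month.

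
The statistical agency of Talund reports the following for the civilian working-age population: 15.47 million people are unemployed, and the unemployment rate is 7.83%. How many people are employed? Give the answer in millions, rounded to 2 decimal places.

Labor force = U / u = 15.47 / 0.0783 ≈ 197.57 million.
Employed = labor force − unemployed = 197.57 − 15.47 = 182.10 million.

About 182.10 million are employed.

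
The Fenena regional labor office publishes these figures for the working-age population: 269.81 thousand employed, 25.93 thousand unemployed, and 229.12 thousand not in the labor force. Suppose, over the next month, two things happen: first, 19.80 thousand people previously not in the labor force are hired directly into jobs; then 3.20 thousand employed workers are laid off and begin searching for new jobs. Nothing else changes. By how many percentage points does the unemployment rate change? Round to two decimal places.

The unemployment rate changes by +0.46 percentage points.

Initially, labor force = 269.81 + 25.93 = 295.74 thousand, so u = 25.93/295.74 = 8.77%.
After the first change, employed and labor force both rise by 19.80; unemployed unchanged → E = 289.61, U = 25.93, labor force = 315.54 thousand.
After the second change, employed falls and unemployed rises by 3.20; labor force unchanged → E = 286.41, U = 29.13, labor force = 315.54 thousand.
New unemployment rate = 29.13 / 315.54 = 9.23%.
Change = 9.23% − 8.77% = +0.46 percentage points.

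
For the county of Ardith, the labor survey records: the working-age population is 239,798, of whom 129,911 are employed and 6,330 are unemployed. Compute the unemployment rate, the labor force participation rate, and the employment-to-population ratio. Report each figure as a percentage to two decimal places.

Labor force = employed + unemployed = 129,911 + 6,330 = 136,241.
Unemployment rate = 6,330 / 136,241 = 4.65%.
Labor force participation rate = 136,241 / 239,798 = 56.81%.
Employment-population ratio = 129,911 / 239,798 = 54.18%.

Unemployment rate ≈ 4.65%; labor force participation rate ≈ 56.81%; employment-population ratio ≈ 54.18%.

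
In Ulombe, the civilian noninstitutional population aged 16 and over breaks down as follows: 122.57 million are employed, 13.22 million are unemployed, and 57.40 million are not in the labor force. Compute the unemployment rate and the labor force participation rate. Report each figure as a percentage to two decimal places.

Unemployment rate ≈ 9.74%; labor force participation rate ≈ 70.29%.

Labor force = employed + unemployed = 122.57 + 13.22 = 135.79 million.
Working-age population = 135.79 + 57.40 = 193.19 million.
Unemployment rate = 13.22 / 135.79 = 9.74%.
Labor force participation rate = 135.79 / 193.19 = 70.29%.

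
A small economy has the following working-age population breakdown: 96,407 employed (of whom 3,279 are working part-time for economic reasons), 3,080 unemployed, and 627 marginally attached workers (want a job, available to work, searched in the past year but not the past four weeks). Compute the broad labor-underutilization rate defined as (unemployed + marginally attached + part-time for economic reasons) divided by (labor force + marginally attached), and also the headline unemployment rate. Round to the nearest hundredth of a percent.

Labor force = 96,407 + 3,080 = 99,487.
Numerator = 3,080 + 627 + 3,279 = 6,986.
Denominator = 99,487 + 627 = 100,114.
Broad rate = 6,986 / 100,114 = 6.98%.
Headline unemployment rate = 3,080 / 99,487 = 3.10%.

Broad underutilization rate ≈ 6.98%; headline unemployment rate ≈ 3.10%.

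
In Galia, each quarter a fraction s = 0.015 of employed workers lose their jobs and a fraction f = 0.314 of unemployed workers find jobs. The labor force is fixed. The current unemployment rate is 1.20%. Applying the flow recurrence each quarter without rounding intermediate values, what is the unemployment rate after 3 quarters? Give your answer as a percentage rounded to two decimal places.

With a fixed labor force, u_{t+1} = u_t + s·(1−u_t) − f·u_t = u_t·(1−s−f) + s.
Here 1−s−f = 0.671 and s = 0.015.
u_1 = 0.012000 × 0.671 + 0.015 = 0.023052.
u_2 = 0.023052 × 0.671 + 0.015 = 0.030468.
u_3 = 0.030468 × 0.671 + 0.015 = 0.035444.

Unemployment rate after three quarters ≈ 3.54%.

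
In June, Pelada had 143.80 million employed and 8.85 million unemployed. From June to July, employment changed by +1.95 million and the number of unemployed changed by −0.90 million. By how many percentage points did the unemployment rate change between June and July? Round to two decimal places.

The unemployment rate changed by −0.63 percentage points.

June: labor force = 143.80 + 8.85 = 152.65; u = 8.85/152.65 = 5.80%.
July: labor force = 145.75 + 7.95 = 153.70; u = 7.95/153.70 = 5.17%.
Change = 5.17% − 5.80% = −0.63 pp.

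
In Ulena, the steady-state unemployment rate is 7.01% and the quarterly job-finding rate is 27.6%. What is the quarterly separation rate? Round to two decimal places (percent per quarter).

From u* = s/(s+f): s = u·f/(1−u).
s = 0.0701 × 27.6 / (1 − 0.0701) = 1.9348 / 0.9299 ≈ 2.08% per quarter.

Separation rate ≈ 2.08% per quarter.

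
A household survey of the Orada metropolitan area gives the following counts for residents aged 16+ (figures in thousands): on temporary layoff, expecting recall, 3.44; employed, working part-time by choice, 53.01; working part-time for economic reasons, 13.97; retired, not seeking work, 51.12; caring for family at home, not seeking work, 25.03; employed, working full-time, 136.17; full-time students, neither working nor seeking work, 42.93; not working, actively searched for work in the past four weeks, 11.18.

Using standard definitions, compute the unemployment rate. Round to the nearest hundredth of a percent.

Unemployment rate ≈ 6.71%.

Employed = 53.01 + 13.97 + 136.17 = 203.15 thousand (anyone who worked, including part-time for economic reasons, counts as employed).
Unemployed = 3.44 + 11.18 = 14.62 thousand (jobless and actively searching, or on temporary layoff).
Labor force = 203.15 + 14.62 = 217.77 thousand.
Unemployment rate = 14.62 / 217.77 = 6.71%.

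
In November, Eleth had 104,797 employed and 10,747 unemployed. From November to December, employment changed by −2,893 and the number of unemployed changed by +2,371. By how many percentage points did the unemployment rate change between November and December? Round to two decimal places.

The unemployment rate changed by +2.10 percentage points.

November: labor force = 104,797 + 10,747 = 115,544; u = 10,747/115,544 = 9.30%.
December: labor force = 101,904 + 13,118 = 115,022; u = 13,118/115,022 = 11.40%.
Change = 11.40% − 9.30% = +2.10 pp.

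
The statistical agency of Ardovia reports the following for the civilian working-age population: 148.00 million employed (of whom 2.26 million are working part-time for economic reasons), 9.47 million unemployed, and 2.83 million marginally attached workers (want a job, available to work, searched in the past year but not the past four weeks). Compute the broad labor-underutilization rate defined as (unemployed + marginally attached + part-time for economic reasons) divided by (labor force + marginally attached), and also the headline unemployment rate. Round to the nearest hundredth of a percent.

Broad underutilization rate ≈ 9.08%; headline unemployment rate ≈ 6.01%.

Labor force = 148.00 + 9.47 = 157.47 million.
Numerator = 9.47 + 2.83 + 2.26 = 14.56 million.
Denominator = 157.47 + 2.83 = 160.30 million.
Broad rate = 14.56 / 160.30 = 9.08%.
Headline unemployment rate = 9.47 / 157.47 = 6.01%.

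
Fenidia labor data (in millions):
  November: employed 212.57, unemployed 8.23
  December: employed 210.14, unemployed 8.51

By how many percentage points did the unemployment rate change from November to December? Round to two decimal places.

The unemployment rate changed by +0.16 percentage points.

November: labor force = 212.57 + 8.23 = 220.80; u = 8.23/220.80 = 3.73%.
December: labor force = 210.14 + 8.51 = 218.65; u = 8.51/218.65 = 3.89%.
Change = 3.89% − 3.73% = +0.16 pp.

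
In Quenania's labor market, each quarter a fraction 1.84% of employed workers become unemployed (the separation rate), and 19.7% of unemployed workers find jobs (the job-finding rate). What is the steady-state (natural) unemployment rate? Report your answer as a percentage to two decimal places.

Steady-state unemployment rate ≈ 8.54%.

At steady state the flows balance: s·E = f·U, so U/(E+U) = s/(s+f).
u* = 1.84 / (1.84 + 19.7) = 1.84 / 21.54 = 8.54%.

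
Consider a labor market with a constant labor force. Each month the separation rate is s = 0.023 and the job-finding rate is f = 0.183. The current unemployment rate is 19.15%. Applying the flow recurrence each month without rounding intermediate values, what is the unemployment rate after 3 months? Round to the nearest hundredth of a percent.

Unemployment rate after three months ≈ 15.16%.

With a fixed labor force, u_{t+1} = u_t + s·(1−u_t) − f·u_t = u_t·(1−s−f) + s.
Here 1−s−f = 0.794 and s = 0.023.
u_1 = 0.191500 × 0.794 + 0.023 = 0.175051.
u_2 = 0.175051 × 0.794 + 0.023 = 0.161990.
u_3 = 0.161990 × 0.794 + 0.023 = 0.151620.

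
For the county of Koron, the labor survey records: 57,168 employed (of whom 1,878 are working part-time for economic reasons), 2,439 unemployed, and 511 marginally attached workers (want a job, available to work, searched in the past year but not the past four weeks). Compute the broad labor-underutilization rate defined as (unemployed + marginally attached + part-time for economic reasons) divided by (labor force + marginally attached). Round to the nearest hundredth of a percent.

Labor force = 57,168 + 2,439 = 59,607.
Numerator = 2,439 + 511 + 1,878 = 4,828.
Denominator = 59,607 + 511 = 60,118.
Broad rate = 4,828 / 60,118 = 8.03%.

Broad underutilization rate ≈ 8.03%.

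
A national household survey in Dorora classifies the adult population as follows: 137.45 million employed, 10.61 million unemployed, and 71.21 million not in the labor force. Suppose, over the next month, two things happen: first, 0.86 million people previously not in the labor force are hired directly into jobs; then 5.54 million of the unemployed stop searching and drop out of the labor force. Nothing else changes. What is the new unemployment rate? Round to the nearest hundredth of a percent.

Initially, labor force = 137.45 + 10.61 = 148.06 million, so u = 10.61/148.06 = 7.17%.
After the first change, employed and labor force both rise by 0.86; unemployed unchanged → E = 138.31, U = 10.61, labor force = 148.92 million.
After the second change, unemployed and labor force both fall by 5.54 → E = 138.31, U = 5.07, labor force = 143.38 million.
New unemployment rate = 5.07 / 143.38 = 3.54%.

New unemployment rate ≈ 3.54%.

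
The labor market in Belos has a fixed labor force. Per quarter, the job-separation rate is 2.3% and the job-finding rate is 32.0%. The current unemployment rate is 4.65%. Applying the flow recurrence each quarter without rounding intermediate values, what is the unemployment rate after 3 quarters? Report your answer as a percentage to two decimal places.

Unemployment rate after three quarters ≈ 6.12%.

With a fixed labor force, u_{t+1} = u_t + s·(1−u_t) − f·u_t = u_t·(1−s−f) + s.
Here 1−s−f = 0.657 and s = 0.023.
u_1 = 0.046500 × 0.657 + 0.023 = 0.053551.
u_2 = 0.053551 × 0.657 + 0.023 = 0.058183.
u_3 = 0.058183 × 0.657 + 0.023 = 0.061226.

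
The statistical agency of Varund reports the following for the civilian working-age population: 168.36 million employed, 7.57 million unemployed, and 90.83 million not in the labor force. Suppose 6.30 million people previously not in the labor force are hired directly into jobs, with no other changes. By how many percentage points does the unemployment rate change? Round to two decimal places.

The unemployment rate changes by −0.15 percentage points.

Initially, labor force = 168.36 + 7.57 = 175.93 million, so u = 7.57/175.93 = 4.30%.
After the change, employed and labor force both rise by 6.30; unemployed unchanged → E = 174.66, U = 7.57, labor force = 182.23 million.
New unemployment rate = 7.57 / 182.23 = 4.15%.
Change = 4.15% − 4.30% = −0.15 percentage points.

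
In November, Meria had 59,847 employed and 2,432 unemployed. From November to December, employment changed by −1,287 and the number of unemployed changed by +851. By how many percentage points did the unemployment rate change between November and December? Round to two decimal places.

November: labor force = 59,847 + 2,432 = 62,279; u = 2,432/62,279 = 3.91%.
December: labor force = 58,560 + 3,283 = 61,843; u = 3,283/61,843 = 5.31%.
Change = 5.31% − 3.91% = +1.40 pp.

The unemployment rate changed by +1.40 percentage points.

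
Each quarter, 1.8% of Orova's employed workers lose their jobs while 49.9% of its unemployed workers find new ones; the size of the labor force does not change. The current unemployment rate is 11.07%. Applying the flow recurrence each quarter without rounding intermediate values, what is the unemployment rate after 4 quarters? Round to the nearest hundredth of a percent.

Unemployment rate after four quarters ≈ 3.89%.

With a fixed labor force, u_{t+1} = u_t + s·(1−u_t) − f·u_t = u_t·(1−s−f) + s.
Here 1−s−f = 0.483 and s = 0.018.
u_1 = 0.110700 × 0.483 + 0.018 = 0.071468.
u_2 = 0.071468 × 0.483 + 0.018 = 0.052519.
u_3 = 0.052519 × 0.483 + 0.018 = 0.043367.
u_4 = 0.043367 × 0.483 + 0.018 = 0.038946.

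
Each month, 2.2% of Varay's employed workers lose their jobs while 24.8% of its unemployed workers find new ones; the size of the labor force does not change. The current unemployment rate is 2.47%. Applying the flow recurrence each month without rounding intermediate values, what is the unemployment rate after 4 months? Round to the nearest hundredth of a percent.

With a fixed labor force, u_{t+1} = u_t + s·(1−u_t) − f·u_t = u_t·(1−s−f) + s.
Here 1−s−f = 0.730 and s = 0.022.
u_1 = 0.024700 × 0.730 + 0.022 = 0.040031.
u_2 = 0.040031 × 0.730 + 0.022 = 0.051223.
u_3 = 0.051223 × 0.730 + 0.022 = 0.059393.
u_4 = 0.059393 × 0.730 + 0.022 = 0.065357.

Unemployment rate after four months ≈ 6.54%.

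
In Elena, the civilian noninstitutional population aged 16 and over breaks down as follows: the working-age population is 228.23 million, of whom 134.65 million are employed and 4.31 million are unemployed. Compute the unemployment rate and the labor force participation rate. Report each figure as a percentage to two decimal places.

Unemployment rate ≈ 3.10%; labor force participation rate ≈ 60.89%.

Labor force = employed + unemployed = 134.65 + 4.31 = 138.96 million.
Unemployment rate = 4.31 / 138.96 = 3.10%.
Labor force participation rate = 138.96 / 228.23 = 60.89%.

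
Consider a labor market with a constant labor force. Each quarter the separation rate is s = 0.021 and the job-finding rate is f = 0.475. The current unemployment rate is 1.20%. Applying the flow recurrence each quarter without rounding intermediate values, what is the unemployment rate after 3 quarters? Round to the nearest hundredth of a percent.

Unemployment rate after three quarters ≈ 3.85%.

With a fixed labor force, u_{t+1} = u_t + s·(1−u_t) − f·u_t = u_t·(1−s−f) + s.
Here 1−s−f = 0.504 and s = 0.021.
u_1 = 0.012000 × 0.504 + 0.021 = 0.027048.
u_2 = 0.027048 × 0.504 + 0.021 = 0.034632.
u_3 = 0.034632 × 0.504 + 0.021 = 0.038455.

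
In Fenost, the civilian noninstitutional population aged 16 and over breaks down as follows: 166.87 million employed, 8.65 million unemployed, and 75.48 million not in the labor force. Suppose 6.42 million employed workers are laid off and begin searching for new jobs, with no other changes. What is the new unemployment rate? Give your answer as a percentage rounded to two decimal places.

Initially, labor force = 166.87 + 8.65 = 175.52 million, so u = 8.65/175.52 = 4.93%.
After the change, employed falls and unemployed rises by 6.42; labor force unchanged → E = 160.45, U = 15.07, labor force = 175.52 million.
New unemployment rate = 15.07 / 175.52 = 8.59%.

New unemployment rate ≈ 8.59%.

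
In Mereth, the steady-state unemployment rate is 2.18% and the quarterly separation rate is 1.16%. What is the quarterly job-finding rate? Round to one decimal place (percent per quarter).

From u* = s/(s+f): f = s·(1−u)/u.
f = 1.16 × (1 − 0.0218) / 0.0218 = 1.1347 / 0.0218 ≈ 52.1% per quarter.

Job-finding rate ≈ 52.1% per quarter.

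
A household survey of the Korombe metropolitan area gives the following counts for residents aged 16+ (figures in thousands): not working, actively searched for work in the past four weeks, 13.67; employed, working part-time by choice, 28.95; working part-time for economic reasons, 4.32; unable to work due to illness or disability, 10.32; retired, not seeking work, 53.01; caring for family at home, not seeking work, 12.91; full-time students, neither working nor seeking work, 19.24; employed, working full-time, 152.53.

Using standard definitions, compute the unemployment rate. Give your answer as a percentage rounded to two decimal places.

Unemployment rate ≈ 6.85%.

Employed = 28.95 + 4.32 + 152.53 = 185.80 thousand (anyone who worked, including part-time for economic reasons, counts as employed).
Unemployed = 13.67 thousand.
Labor force = 185.80 + 13.67 = 199.47 thousand.
Unemployment rate = 13.67 / 199.47 = 6.85%.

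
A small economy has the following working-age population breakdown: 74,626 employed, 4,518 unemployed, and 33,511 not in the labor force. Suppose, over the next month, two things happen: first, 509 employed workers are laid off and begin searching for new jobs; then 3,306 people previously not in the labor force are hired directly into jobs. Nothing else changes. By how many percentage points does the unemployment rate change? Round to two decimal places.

The unemployment rate changes by +0.39 percentage points.

Initially, labor force = 74,626 + 4,518 = 79,144, so u = 4,518/79,144 = 5.71%.
After the first change, employed falls and unemployed rises by 509; labor force unchanged → E = 74,117, U = 5,027, labor force = 79,144.
After the second change, employed and labor force both rise by 3,306; unemployed unchanged → E = 77,423, U = 5,027, labor force = 82,450.
New unemployment rate = 5,027 / 82,450 = 6.10%.
Change = 6.10% − 5.71% = +0.39 percentage points.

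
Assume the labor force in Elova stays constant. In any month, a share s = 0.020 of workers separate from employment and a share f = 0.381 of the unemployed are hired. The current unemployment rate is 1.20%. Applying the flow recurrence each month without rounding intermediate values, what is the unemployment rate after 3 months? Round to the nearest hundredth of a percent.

Unemployment rate after three months ≈ 4.17%.

With a fixed labor force, u_{t+1} = u_t + s·(1−u_t) − f·u_t = u_t·(1−s−f) + s.
Here 1−s−f = 0.599 and s = 0.020.
u_1 = 0.012000 × 0.599 + 0.020 = 0.027188.
u_2 = 0.027188 × 0.599 + 0.020 = 0.036286.
u_3 = 0.036286 × 0.599 + 0.020 = 0.041735.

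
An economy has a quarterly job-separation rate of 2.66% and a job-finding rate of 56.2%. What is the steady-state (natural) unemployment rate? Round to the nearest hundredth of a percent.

At steady state the flows balance: s·E = f·U, so U/(E+U) = s/(s+f).
u* = 2.66 / (2.66 + 56.2) = 2.66 / 58.86 = 4.52%.

Steady-state unemployment rate ≈ 4.52%.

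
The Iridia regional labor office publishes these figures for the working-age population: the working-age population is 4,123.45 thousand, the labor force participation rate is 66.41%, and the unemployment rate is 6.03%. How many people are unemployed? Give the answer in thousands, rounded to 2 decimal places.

About 165.12 thousand are unemployed.

Labor force = 0.6641 × 4,123.45 = 2,738.38 thousand.
Unemployed = 0.0603 × 2,738.38 ≈ 165.12 thousand.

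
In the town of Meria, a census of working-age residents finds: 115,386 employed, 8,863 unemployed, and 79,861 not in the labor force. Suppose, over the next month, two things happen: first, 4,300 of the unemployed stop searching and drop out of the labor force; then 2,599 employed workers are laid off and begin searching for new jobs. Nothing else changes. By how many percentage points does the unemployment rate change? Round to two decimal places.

The unemployment rate changes by −1.16 percentage points.

Initially, labor force = 115,386 + 8,863 = 124,249, so u = 8,863/124,249 = 7.13%.
After the first change, unemployed and labor force both fall by 4,300 → E = 115,386, U = 4,563, labor force = 119,949.
After the second change, employed falls and unemployed rises by 2,599; labor force unchanged → E = 112,787, U = 7,162, labor force = 119,949.
New unemployment rate = 7,162 / 119,949 = 5.97%.
Change = 5.97% − 7.13% = −1.16 percentage points.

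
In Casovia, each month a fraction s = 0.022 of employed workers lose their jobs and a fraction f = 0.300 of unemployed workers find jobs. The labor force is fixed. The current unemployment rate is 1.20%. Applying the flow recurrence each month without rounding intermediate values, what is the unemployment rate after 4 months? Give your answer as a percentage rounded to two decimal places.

With a fixed labor force, u_{t+1} = u_t + s·(1−u_t) − f·u_t = u_t·(1−s−f) + s.
Here 1−s−f = 0.678 and s = 0.022.
u_1 = 0.012000 × 0.678 + 0.022 = 0.030136.
u_2 = 0.030136 × 0.678 + 0.022 = 0.042432.
u_3 = 0.042432 × 0.678 + 0.022 = 0.050769.
u_4 = 0.050769 × 0.678 + 0.022 = 0.056421.

Unemployment rate after four months ≈ 5.64%.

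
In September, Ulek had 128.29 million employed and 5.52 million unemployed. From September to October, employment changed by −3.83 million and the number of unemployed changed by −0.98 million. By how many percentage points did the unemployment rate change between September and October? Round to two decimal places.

September: labor force = 128.29 + 5.52 = 133.81; u = 5.52/133.81 = 4.13%.
October: labor force = 124.46 + 4.54 = 129.00; u = 4.54/129.00 = 3.52%.
Change = 3.52% − 4.13% = −0.61 pp.

The unemployment rate changed by −0.61 percentage points.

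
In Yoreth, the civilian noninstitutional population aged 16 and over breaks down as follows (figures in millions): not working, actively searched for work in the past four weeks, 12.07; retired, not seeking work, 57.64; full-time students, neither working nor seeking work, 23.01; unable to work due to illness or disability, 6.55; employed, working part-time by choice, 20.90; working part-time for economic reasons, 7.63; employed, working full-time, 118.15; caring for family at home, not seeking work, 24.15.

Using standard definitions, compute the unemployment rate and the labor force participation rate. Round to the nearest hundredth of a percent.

Unemployment rate ≈ 7.60%; labor force participation rate ≈ 58.77%.

Employed = 20.90 + 7.63 + 118.15 = 146.68 million (anyone who worked, including part-time for economic reasons, counts as employed).
Unemployed = 12.07 million.
Labor force = 146.68 + 12.07 = 158.75 million.
Not in labor force = 57.64 + 23.01 + 6.55 + 24.15 = 111.35 million (those not working and not actively searching are outside the labor force).
Civilian working-age population = 158.75 + 111.35 = 270.10 million.
Unemployment rate = 12.07 / 158.75 = 7.60%.
Labor force participation rate = 158.75 / 270.10 = 58.77%.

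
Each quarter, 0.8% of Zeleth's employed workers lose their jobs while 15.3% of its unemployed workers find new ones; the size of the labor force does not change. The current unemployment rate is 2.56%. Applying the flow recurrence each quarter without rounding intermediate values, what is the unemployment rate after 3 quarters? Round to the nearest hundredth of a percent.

Unemployment rate after three quarters ≈ 3.55%.

With a fixed labor force, u_{t+1} = u_t + s·(1−u_t) − f·u_t = u_t·(1−s−f) + s.
Here 1−s−f = 0.839 and s = 0.008.
u_1 = 0.025600 × 0.839 + 0.008 = 0.029478.
u_2 = 0.029478 × 0.839 + 0.008 = 0.032732.
u_3 = 0.032732 × 0.839 + 0.008 = 0.035462.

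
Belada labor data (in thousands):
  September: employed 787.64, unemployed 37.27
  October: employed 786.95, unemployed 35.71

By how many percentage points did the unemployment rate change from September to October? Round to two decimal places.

September: labor force = 787.64 + 37.27 = 824.91; u = 37.27/824.91 = 4.52%.
October: labor force = 786.95 + 35.71 = 822.66; u = 35.71/822.66 = 4.34%.
Change = 4.34% − 4.52% = −0.18 pp.

The unemployment rate changed by −0.18 percentage points.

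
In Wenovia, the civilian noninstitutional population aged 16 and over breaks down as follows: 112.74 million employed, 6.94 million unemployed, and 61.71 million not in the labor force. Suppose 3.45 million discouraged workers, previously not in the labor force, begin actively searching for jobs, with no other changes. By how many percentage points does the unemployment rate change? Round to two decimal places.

The unemployment rate changes by +2.64 percentage points.

Initially, labor force = 112.74 + 6.94 = 119.68 million, so u = 6.94/119.68 = 5.80%.
After the change, unemployed and labor force both rise by 3.45 → E = 112.74, U = 10.39, labor force = 123.13 million.
New unemployment rate = 10.39 / 123.13 = 8.44%.
Change = 8.44% − 5.80% = +2.64 percentage points.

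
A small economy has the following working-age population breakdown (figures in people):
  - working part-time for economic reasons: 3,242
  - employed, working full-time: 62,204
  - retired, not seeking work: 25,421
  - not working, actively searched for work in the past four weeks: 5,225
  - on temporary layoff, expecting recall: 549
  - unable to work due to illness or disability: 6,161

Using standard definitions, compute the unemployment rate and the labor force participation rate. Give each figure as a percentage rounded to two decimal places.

Employed = 3,242 + 62,204 = 65,446 (anyone who worked, including part-time for economic reasons, counts as employed).
Unemployed = 5,225 + 549 = 5,774 (jobless and actively searching, or on temporary layoff).
Labor force = 65,446 + 5,774 = 71,220.
Not in labor force = 25,421 + 6,161 = 31,582 (those not working and not actively searching are outside the labor force).
Civilian working-age population = 71,220 + 31,582 = 102,802.
Unemployment rate = 5,774 / 71,220 = 8.11%.
Labor force participation rate = 71,220 / 102,802 = 69.28%.

Unemployment rate ≈ 8.11%; labor force participation rate ≈ 69.28%.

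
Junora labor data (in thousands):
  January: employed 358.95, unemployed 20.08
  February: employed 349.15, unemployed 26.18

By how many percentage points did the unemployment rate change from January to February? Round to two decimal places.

The unemployment rate changed by +1.68 percentage points.

January: labor force = 358.95 + 20.08 = 379.03; u = 20.08/379.03 = 5.30%.
February: labor force = 349.15 + 26.18 = 375.33; u = 26.18/375.33 = 6.98%.
Change = 6.98% − 5.30% = +1.68 pp.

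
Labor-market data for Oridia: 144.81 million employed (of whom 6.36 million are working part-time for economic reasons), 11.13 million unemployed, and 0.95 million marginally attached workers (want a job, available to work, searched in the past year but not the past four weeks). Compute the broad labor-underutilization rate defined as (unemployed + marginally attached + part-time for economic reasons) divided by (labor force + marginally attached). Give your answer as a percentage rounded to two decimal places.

Labor force = 144.81 + 11.13 = 155.94 million.
Numerator = 11.13 + 0.95 + 6.36 = 18.44 million.
Denominator = 155.94 + 0.95 = 156.89 million.
Broad rate = 18.44 / 156.89 = 11.75%.

Broad underutilization rate ≈ 11.75%.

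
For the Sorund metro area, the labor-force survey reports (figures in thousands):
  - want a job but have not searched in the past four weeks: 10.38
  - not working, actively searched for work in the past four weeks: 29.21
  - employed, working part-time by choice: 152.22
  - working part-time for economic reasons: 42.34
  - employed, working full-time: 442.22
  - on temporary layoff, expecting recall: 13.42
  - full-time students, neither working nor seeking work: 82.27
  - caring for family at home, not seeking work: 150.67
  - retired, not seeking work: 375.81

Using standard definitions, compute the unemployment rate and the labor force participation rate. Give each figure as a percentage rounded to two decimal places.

Employed = 152.22 + 42.34 + 442.22 = 636.78 thousand (anyone who worked, including part-time for economic reasons, counts as employed).
Unemployed = 29.21 + 13.42 = 42.63 thousand (jobless and actively searching, or on temporary layoff).
Labor force = 636.78 + 42.63 = 679.41 thousand.
Not in labor force = 10.38 + 82.27 + 150.67 + 375.81 = 619.13 thousand (those not working and not actively searching are outside the labor force — including those who want a job but have given up searching).
Civilian working-age population = 679.41 + 619.13 = 1,298.54 thousand.
Unemployment rate = 42.63 / 679.41 = 6.27%.
Labor force participation rate = 679.41 / 1,298.54 = 52.32%.

Unemployment rate ≈ 6.27%; labor force participation rate ≈ 52.32%.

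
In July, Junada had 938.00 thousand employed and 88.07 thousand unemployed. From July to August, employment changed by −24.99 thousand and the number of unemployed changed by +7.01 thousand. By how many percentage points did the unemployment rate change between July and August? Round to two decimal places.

July: labor force = 938.00 + 88.07 = 1,026.07; u = 88.07/1,026.07 = 8.58%.
August: labor force = 913.01 + 95.08 = 1,008.09; u = 95.08/1,008.09 = 9.43%.
Change = 9.43% − 8.58% = +0.85 pp.

The unemployment rate changed by +0.85 percentage points.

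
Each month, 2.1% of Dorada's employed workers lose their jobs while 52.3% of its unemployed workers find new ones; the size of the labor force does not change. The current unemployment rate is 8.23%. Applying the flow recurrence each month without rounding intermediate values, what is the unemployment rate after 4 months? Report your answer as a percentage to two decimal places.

With a fixed labor force, u_{t+1} = u_t + s·(1−u_t) − f·u_t = u_t·(1−s−f) + s.
Here 1−s−f = 0.456 and s = 0.021.
u_1 = 0.082300 × 0.456 + 0.021 = 0.058529.
u_2 = 0.058529 × 0.456 + 0.021 = 0.047689.
u_3 = 0.047689 × 0.456 + 0.021 = 0.042746.
u_4 = 0.042746 × 0.456 + 0.021 = 0.040492.

Unemployment rate after four months ≈ 4.05%.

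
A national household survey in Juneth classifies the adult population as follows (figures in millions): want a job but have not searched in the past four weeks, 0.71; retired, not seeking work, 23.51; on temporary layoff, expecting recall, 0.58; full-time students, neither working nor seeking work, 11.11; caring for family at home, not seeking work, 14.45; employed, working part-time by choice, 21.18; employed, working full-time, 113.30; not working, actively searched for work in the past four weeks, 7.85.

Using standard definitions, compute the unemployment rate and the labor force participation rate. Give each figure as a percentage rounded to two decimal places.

Employed = 21.18 + 113.30 = 134.48 million.
Unemployed = 0.58 + 7.85 = 8.43 million (jobless and actively searching, or on temporary layoff).
Labor force = 134.48 + 8.43 = 142.91 million.
Not in labor force = 0.71 + 23.51 + 11.11 + 14.45 = 49.78 million (those not working and not actively searching are outside the labor force — including those who want a job but have given up searching).
Civilian working-age population = 142.91 + 49.78 = 192.69 million.
Unemployment rate = 8.43 / 142.91 = 5.90%.
Labor force participation rate = 142.91 / 192.69 = 74.17%.

Unemployment rate ≈ 5.90%; labor force participation rate ≈ 74.17%.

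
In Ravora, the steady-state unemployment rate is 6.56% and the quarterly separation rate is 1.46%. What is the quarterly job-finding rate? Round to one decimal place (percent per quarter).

Job-finding rate ≈ 20.8% per quarter.

From u* = s/(s+f): f = s·(1−u)/u.
f = 1.46 × (1 − 0.0656) / 0.0656 = 1.3642 / 0.0656 ≈ 20.8% per quarter.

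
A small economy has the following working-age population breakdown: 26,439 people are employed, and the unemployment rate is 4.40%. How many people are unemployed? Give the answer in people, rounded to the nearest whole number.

Let U be the number unemployed. The labor force is E + U, and U/(E+U) = 0.0440.
So U = 0.0440 × 26,439 / (1 − 0.0440) = 1163.32 / 0.9560 ≈ 1,217.

About 1,217 are unemployed.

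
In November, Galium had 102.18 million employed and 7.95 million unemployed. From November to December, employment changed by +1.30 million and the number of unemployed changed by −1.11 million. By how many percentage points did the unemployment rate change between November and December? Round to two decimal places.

November: labor force = 102.18 + 7.95 = 110.13; u = 7.95/110.13 = 7.22%.
December: labor force = 103.48 + 6.84 = 110.32; u = 6.84/110.32 = 6.20%.
Change = 6.20% − 7.22% = −1.02 pp.

The unemployment rate changed by −1.02 percentage points.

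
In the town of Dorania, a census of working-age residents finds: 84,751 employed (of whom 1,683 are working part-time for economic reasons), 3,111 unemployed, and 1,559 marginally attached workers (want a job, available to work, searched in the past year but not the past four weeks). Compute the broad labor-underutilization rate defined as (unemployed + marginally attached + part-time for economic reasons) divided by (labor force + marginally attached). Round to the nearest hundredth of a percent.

Labor force = 84,751 + 3,111 = 87,862.
Numerator = 3,111 + 1,559 + 1,683 = 6,353.
Denominator = 87,862 + 1,559 = 89,421.
Broad rate = 6,353 / 89,421 = 7.10%.

Broad underutilization rate ≈ 7.10%.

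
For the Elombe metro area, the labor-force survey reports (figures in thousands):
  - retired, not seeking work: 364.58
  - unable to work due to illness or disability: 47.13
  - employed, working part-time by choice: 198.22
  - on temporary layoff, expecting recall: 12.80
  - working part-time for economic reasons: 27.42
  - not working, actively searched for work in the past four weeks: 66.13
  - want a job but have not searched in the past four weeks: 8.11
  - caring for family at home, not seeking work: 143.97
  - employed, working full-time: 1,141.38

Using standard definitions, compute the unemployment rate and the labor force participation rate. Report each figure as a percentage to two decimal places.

Employed = 198.22 + 27.42 + 1,141.38 = 1,367.02 thousand (anyone who worked, including part-time for economic reasons, counts as employed).
Unemployed = 12.80 + 66.13 = 78.93 thousand (jobless and actively searching, or on temporary layoff).
Labor force = 1,367.02 + 78.93 = 1,445.95 thousand.
Not in labor force = 364.58 + 47.13 + 8.11 + 143.97 = 563.79 thousand (those not working and not actively searching are outside the labor force — including those who want a job but have given up searching).
Civilian working-age population = 1,445.95 + 563.79 = 2,009.74 thousand.
Unemployment rate = 78.93 / 1,445.95 = 5.46%.
Labor force participation rate = 1,445.95 / 2,009.74 = 71.95%.

Unemployment rate ≈ 5.46%; labor force participation rate ≈ 71.95%.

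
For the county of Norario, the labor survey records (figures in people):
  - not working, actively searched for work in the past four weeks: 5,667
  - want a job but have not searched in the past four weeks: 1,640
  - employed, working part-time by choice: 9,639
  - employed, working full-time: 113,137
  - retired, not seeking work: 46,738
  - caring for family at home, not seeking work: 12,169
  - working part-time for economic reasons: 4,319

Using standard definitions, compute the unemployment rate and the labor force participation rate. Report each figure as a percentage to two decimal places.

Employed = 9,639 + 113,137 + 4,319 = 127,095 (anyone who worked, including part-time for economic reasons, counts as employed).
Unemployed = 5,667.
Labor force = 127,095 + 5,667 = 132,762.
Not in labor force = 1,640 + 46,738 + 12,169 = 60,547 (those not working and not actively searching are outside the labor force — including those who want a job but have given up searching).
Civilian working-age population = 132,762 + 60,547 = 193,309.
Unemployment rate = 5,667 / 132,762 = 4.27%.
Labor force participation rate = 132,762 / 193,309 = 68.68%.

Unemployment rate ≈ 4.27%; labor force participation rate ≈ 68.68%.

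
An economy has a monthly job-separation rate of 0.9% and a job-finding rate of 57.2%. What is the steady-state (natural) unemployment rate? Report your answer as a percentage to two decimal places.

Steady-state unemployment rate ≈ 1.55%.

At steady state the flows balance: s·E = f·U, so U/(E+U) = s/(s+f).
u* = 0.9 / (0.9 + 57.2) = 0.9 / 58.10 = 1.55%.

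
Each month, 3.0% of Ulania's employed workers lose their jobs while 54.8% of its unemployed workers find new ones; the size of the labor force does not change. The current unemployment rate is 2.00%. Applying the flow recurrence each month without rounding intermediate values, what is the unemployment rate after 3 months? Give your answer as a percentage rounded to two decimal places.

With a fixed labor force, u_{t+1} = u_t + s·(1−u_t) − f·u_t = u_t·(1−s−f) + s.
Here 1−s−f = 0.422 and s = 0.030.
u_1 = 0.020000 × 0.422 + 0.030 = 0.038440.
u_2 = 0.038440 × 0.422 + 0.030 = 0.046222.
u_3 = 0.046222 × 0.422 + 0.030 = 0.049506.

Unemployment rate after three months ≈ 4.95%.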